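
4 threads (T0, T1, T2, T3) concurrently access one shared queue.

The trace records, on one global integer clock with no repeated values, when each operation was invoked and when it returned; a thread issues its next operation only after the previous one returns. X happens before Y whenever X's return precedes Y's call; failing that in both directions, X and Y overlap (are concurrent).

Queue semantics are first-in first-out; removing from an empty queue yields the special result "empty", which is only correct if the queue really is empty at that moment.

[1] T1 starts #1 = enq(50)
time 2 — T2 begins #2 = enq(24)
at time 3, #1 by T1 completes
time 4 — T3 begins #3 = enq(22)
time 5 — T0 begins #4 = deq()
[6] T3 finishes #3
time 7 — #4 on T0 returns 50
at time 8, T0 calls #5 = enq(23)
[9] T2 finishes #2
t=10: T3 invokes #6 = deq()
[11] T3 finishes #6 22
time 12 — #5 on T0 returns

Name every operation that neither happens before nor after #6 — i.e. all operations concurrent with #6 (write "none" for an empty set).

overlap test against #6 [10,11]: concurrent iff the interval meets 10..11
#1 [1,3]: before
#2 [2,9]: before
#3 [4,6]: before
#4 [5,7]: before
#5 [8,12]: concurrent

#5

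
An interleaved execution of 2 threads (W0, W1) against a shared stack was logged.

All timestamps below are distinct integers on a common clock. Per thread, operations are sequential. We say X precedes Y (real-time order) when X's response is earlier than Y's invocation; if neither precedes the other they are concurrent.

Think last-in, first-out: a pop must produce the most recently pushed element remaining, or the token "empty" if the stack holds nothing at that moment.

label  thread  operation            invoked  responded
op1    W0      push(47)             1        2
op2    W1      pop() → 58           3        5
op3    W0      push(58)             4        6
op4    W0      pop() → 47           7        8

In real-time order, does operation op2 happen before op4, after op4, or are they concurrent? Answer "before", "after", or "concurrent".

op2 spans [3,5], op4 spans [7,8]
resp(op2)=5 < inv(op4)=7

before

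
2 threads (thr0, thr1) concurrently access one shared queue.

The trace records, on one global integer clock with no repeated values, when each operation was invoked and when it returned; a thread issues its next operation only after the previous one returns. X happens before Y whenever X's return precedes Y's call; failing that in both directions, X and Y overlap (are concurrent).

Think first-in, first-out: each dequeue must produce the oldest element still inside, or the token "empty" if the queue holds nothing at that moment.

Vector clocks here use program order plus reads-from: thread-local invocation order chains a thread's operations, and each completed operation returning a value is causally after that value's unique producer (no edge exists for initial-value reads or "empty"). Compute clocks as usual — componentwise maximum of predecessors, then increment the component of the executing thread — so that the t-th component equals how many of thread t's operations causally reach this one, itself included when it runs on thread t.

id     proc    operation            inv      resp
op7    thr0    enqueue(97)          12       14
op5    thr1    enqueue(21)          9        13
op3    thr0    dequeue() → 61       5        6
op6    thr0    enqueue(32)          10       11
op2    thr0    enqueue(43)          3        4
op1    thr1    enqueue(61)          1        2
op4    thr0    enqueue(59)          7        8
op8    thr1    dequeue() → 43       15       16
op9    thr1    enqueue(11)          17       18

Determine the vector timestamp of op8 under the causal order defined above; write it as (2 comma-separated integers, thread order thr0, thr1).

no predecessors for op1 (invoked 1): thr1 increments from zero → (0, 1)
no predecessors for op2 (invoked 3): thr0 increments from zero → (1, 0)
merge at op5 (invoked 9): VC(op1)=(0, 1), own-thread bump on thr1 → (0, 2)
merge at op3 (invoked 5): VC(op1)=(0, 1), VC(op2)=(1, 0), own-thread bump on thr0 → (2, 1)
merge at op8 (invoked 15): VC(op2)=(1, 0), VC(op5)=(0, 2), own-thread bump on thr1 → (1, 3)
merge at op4 (invoked 7): VC(op3)=(2, 1), own-thread bump on thr0 → (3, 1)
merge at op9 (invoked 17): VC(op8)=(1, 3), own-thread bump on thr1 → (1, 4)
merge at op6 (invoked 10): VC(op4)=(3, 1), own-thread bump on thr0 → (4, 1)
merge at op7 (invoked 12): VC(op6)=(4, 1), own-thread bump on thr0 → (5, 1)
target: VC(op8) = (1, 3)

(1, 3)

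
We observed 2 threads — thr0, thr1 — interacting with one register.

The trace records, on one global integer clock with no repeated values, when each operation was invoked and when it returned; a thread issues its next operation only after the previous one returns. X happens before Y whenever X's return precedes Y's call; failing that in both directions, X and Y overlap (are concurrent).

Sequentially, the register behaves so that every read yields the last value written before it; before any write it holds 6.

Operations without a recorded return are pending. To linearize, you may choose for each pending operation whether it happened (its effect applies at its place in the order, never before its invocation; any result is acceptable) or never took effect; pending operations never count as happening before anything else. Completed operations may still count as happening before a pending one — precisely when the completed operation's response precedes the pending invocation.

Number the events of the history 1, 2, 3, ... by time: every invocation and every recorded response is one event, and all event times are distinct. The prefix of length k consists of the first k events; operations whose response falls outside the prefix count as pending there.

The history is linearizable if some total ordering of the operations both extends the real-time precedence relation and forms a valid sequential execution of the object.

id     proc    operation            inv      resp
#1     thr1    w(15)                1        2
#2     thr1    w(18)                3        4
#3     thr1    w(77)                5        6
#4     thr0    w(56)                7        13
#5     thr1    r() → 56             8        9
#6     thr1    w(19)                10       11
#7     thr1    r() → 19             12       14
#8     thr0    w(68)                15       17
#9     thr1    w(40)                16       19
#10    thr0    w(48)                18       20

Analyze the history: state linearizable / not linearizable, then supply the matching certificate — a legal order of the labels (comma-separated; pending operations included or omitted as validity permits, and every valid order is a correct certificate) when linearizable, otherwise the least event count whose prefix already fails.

1. #1 w(15), leaving value 15
2. #2 w(18), leaving value 18
3. #3 w(77), leaving value 77
4. #4 w(56), leaving value 56
5. #5 r() → 56, leaving value 56
6. #6 w(19), leaving value 19
7. #7 r() → 19, leaving value 19
8. #8 w(68), leaving value 68
9. #9 w(40), leaving value 40
10. #10 w(48), leaving value 48

linearizable — witness: #1, #2, #3, #4, #5, #6, #7, #8, #9, #10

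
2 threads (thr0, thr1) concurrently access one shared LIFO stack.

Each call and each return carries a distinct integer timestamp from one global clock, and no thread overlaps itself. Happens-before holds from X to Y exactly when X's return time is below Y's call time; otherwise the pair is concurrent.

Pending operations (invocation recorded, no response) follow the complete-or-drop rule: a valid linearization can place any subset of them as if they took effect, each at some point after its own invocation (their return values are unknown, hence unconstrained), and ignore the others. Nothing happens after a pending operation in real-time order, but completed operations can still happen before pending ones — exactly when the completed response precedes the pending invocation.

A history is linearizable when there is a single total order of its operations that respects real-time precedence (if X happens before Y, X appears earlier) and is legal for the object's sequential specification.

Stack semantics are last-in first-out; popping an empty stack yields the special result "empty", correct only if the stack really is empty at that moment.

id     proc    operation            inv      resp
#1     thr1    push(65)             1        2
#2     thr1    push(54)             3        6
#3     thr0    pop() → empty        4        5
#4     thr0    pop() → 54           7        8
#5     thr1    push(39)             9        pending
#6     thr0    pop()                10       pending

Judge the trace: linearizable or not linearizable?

not linearizable

prefix check: 1..4 passes, 1..5 fails once #3's time-5 response joins
one real-time candidate order over the 2 completed operations — the LIFO stack replay rejects it
completion choices over the 1 pending operation (#2) were checked; none helps
sample order #1, #3 (pending dropped) stalls at step 2 — #3 pop() → empty has no legal effect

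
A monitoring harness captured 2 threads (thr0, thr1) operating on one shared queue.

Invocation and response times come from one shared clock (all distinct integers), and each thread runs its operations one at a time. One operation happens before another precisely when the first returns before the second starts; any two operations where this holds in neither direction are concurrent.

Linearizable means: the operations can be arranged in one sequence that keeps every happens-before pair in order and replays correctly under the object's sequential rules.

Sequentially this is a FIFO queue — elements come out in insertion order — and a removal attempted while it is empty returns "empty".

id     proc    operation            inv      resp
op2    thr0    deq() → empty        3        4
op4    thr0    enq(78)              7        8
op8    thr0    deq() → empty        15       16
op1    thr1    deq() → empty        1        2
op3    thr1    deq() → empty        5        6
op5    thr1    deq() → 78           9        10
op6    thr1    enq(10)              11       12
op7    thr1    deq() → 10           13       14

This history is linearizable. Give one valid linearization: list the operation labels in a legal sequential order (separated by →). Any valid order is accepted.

op1 → op2 → op3 → op4 → op5 → op6 → op7 → op8

after step 1 (op1 deq() → empty): queue <>
after step 2 (op2 deq() → empty): queue <>
after step 3 (op3 deq() → empty): queue <>
after step 4 (op4 enq(78)): queue <78>
after step 5 (op5 deq() → 78): queue <>
after step 6 (op6 enq(10)): queue <10>
after step 7 (op7 deq() → 10): queue <>
after step 8 (op8 deq() → empty): queue <>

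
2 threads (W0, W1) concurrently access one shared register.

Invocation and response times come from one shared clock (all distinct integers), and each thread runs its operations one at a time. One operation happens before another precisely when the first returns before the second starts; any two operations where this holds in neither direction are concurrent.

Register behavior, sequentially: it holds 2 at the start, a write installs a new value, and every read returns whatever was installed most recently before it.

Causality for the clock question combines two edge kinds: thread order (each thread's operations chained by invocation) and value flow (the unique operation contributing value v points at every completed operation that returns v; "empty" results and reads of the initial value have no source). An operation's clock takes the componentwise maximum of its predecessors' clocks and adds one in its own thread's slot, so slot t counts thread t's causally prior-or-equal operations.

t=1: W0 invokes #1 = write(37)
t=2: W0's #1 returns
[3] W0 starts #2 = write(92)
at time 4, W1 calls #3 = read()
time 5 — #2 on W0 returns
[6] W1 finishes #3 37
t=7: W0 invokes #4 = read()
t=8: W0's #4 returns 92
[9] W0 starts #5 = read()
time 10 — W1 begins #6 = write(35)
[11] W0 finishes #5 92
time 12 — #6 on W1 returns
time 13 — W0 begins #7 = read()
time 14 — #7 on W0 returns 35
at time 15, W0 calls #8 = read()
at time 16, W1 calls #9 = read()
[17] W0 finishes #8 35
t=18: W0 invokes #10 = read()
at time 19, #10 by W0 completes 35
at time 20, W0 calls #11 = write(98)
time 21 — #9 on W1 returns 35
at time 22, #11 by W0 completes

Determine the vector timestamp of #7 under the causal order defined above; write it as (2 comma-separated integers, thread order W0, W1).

VC(#1, invoked at 1): no causal predecessors; +1 on W0 → (1, 0)
invoked at 4, #3 merges VC(#1)=(1, 0) and bumps W1's slot → (1, 1)
invoked at 3, #2 merges VC(#1)=(1, 0) and bumps W0's slot → (2, 0)
invoked at 10, #6 merges VC(#3)=(1, 1) and bumps W1's slot → (1, 2)
invoked at 7, #4 merges VC(#2)=(2, 0) and bumps W0's slot → (3, 0)
invoked at 16, #9 merges VC(#6)=(1, 2) and bumps W1's slot → (1, 3)
invoked at 9, #5 merges VC(#2)=(2, 0), VC(#4)=(3, 0) and bumps W0's slot → (4, 0)
invoked at 13, #7 merges VC(#5)=(4, 0), VC(#6)=(1, 2) and bumps W0's slot → (5, 2)
invoked at 15, #8 merges VC(#6)=(1, 2), VC(#7)=(5, 2) and bumps W0's slot → (6, 2)
invoked at 18, #10 merges VC(#6)=(1, 2), VC(#8)=(6, 2) and bumps W0's slot → (7, 2)
invoked at 20, #11 merges VC(#10)=(7, 2) and bumps W0's slot → (8, 2)
target: VC(#7) = (5, 2)

(5, 2)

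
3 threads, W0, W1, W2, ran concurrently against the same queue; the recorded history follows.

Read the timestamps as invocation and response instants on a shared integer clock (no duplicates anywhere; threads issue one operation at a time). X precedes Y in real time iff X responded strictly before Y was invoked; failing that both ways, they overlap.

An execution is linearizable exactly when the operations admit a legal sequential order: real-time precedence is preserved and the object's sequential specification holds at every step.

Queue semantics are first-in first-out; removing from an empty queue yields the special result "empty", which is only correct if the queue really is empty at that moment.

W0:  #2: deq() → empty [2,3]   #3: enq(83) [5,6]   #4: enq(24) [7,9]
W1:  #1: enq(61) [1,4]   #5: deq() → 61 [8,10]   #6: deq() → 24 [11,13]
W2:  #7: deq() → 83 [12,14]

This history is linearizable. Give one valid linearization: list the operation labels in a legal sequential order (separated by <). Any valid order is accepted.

#2 < #1 < #3 < #4 < #5 < #7 < #6

step 1: #2 deq() → empty — queue <>
step 2: #1 enq(61) — queue <61>
step 3: #3 enq(83) — queue <61,83>
step 4: #4 enq(24) — queue <61,83,24>
step 5: #5 deq() → 61 — queue <83,24>
step 6: #7 deq() → 83 — queue <24>
step 7: #6 deq() → 24 — queue <>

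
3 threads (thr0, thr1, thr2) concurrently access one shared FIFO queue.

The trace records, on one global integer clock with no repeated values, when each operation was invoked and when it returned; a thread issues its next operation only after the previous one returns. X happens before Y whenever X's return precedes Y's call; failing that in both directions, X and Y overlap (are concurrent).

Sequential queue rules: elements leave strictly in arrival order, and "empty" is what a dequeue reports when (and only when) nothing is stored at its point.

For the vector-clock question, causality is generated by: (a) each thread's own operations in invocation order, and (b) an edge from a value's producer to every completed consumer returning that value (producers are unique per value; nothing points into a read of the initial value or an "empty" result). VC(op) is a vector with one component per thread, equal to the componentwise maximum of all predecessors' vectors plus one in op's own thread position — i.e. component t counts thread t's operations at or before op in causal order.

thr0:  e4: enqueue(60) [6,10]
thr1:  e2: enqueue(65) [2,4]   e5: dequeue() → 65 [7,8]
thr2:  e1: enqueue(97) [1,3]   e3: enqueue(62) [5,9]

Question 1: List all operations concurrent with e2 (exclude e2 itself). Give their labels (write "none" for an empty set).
e1

concurrent with e2 ([2,4]): every op whose interval crosses 2..4
e1 [1,3]: concurrent
e3 [5,9]: after
e4 [6,10]: after
e5 [7,8]: after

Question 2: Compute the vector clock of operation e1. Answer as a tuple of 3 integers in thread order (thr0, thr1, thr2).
(0, 0, 1)

VC(e1, invoked at 1): no causal predecessors; +1 on thr2 → (0, 0, 1)
VC(e2, invoked at 2): no causal predecessors; +1 on thr1 → (0, 1, 0)
VC(e4, invoked at 6): no causal predecessors; +1 on thr0 → (1, 0, 0)
invoked at 5, e3 merges VC(e1)=(0, 0, 1) and bumps thr2's slot → (0, 0, 2)
invoked at 7, e5 merges VC(e2)=(0, 1, 0) and bumps thr1's slot → (0, 2, 0)
target: VC(e1) = (0, 0, 1)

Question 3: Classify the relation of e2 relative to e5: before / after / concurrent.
before

e2 spans [2,4], e5 spans [7,8]
resp(e2)=4 < inv(e5)=7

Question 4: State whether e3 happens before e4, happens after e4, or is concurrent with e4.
concurrent

e3 spans [5,9], e4 spans [6,10]
the intervals overlap in both directions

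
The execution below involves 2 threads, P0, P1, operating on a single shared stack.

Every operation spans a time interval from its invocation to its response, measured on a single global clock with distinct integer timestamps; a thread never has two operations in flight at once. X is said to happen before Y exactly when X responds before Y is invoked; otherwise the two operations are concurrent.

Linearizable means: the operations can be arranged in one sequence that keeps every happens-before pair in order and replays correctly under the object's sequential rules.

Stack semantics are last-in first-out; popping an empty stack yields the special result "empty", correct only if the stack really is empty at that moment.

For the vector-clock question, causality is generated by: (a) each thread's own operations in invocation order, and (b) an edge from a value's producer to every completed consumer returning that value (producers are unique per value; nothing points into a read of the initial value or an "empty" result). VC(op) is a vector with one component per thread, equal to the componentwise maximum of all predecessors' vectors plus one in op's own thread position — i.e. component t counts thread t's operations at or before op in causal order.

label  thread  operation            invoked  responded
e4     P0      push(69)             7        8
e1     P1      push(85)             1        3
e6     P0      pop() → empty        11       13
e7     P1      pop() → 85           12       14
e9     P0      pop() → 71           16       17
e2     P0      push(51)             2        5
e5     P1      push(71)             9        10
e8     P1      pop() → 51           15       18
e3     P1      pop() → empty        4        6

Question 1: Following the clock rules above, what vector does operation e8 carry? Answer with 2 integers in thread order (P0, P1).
VC(e1, invoked at 1): no causal predecessors; +1 on P1 → (0, 1)
VC(e2, invoked at 2): no causal predecessors; +1 on P0 → (1, 0)
merge at e3 (invoked 4): VC(e1)=(0, 1), own-thread bump on P1 → (0, 2)
merge at e4 (invoked 7): VC(e2)=(1, 0), own-thread bump on P0 → (2, 0)
merge at e5 (invoked 9): VC(e3)=(0, 2), own-thread bump on P1 → (0, 3)
merge at e6 (invoked 11): VC(e4)=(2, 0), own-thread bump on P0 → (3, 0)
merge at e7 (invoked 12): VC(e1)=(0, 1), VC(e5)=(0, 3), own-thread bump on P1 → (0, 4)
merge at e8 (invoked 15): VC(e2)=(1, 0), VC(e7)=(0, 4), own-thread bump on P1 → (1, 5)
merge at e9 (invoked 16): VC(e5)=(0, 3), VC(e6)=(3, 0), own-thread bump on P0 → (4, 3)
target: VC(e8) = (1, 5)

(1, 5)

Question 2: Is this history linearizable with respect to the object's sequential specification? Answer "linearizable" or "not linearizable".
prefix check: 1..5 passes, 1..6 fails once e3's time-6 response joins
checked exhaustively: 3 real-time-consistent orders of 3 completed operations, zero legal stack replays
for example e1, e2, e3 fails at step 3: e3 pop() → empty is not legal there
for example e1, e3, e2 fails at step 2: e3 pop() → empty is not legal there

not linearizable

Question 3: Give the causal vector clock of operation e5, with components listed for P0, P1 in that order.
e1, invoked 1, has no incoming edges; only P1's bump applies → (0, 1)
e2, invoked 2, has no incoming edges; only P0's bump applies → (1, 0)
e3 (invocation 4): componentwise max over VC(e1)=(0, 1), +1 at P1, giving (0, 2)
e4 (invocation 7): componentwise max over VC(e2)=(1, 0), +1 at P0, giving (2, 0)
e5 (invocation 9): componentwise max over VC(e3)=(0, 2), +1 at P1, giving (0, 3)
e6 (invocation 11): componentwise max over VC(e4)=(2, 0), +1 at P0, giving (3, 0)
e7 (invocation 12): componentwise max over VC(e1)=(0, 1), VC(e5)=(0, 3), +1 at P1, giving (0, 4)
e8 (invocation 15): componentwise max over VC(e2)=(1, 0), VC(e7)=(0, 4), +1 at P1, giving (1, 5)
e9 (invocation 16): componentwise max over VC(e5)=(0, 3), VC(e6)=(3, 0), +1 at P0, giving (4, 3)
target: VC(e5) = (0, 3)

(0, 3)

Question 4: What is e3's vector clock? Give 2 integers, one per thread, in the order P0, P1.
e1 (invocation 1): nothing precedes it; P1's component alone gives (0, 1)
e2 (invocation 2): nothing precedes it; P0's component alone gives (1, 0)
from VC(e1)=(0, 1), e3 (invoked 4) maxes components and bumps P1 → (0, 2)
from VC(e2)=(1, 0), e4 (invoked 7) maxes components and bumps P0 → (2, 0)
from VC(e3)=(0, 2), e5 (invoked 9) maxes components and bumps P1 → (0, 3)
from VC(e4)=(2, 0), e6 (invoked 11) maxes components and bumps P0 → (3, 0)
from VC(e1)=(0, 1), VC(e5)=(0, 3), e7 (invoked 12) maxes components and bumps P1 → (0, 4)
from VC(e2)=(1, 0), VC(e7)=(0, 4), e8 (invoked 15) maxes components and bumps P1 → (1, 5)
from VC(e5)=(0, 3), VC(e6)=(3, 0), e9 (invoked 16) maxes components and bumps P0 → (4, 3)
target: VC(e3) = (0, 2)

(0, 2)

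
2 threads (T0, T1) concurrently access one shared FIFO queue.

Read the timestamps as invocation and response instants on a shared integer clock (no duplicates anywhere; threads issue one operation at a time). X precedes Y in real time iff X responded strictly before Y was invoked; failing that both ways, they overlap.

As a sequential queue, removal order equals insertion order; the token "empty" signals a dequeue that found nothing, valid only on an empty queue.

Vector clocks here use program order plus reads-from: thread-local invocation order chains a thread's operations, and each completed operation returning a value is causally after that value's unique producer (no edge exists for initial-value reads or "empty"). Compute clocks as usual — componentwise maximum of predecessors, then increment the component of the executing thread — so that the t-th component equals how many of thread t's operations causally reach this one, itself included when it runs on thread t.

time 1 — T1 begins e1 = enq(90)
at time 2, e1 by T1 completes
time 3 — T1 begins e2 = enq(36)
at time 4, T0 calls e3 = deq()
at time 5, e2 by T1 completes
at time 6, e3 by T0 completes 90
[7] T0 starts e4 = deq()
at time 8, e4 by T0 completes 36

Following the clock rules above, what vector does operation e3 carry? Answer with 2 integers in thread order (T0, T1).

(1, 1)

VC(e1, invoked at 1): no causal predecessors; +1 on T1 → (0, 1)
from VC(e1)=(0, 1), e2 (invoked 3) maxes components and bumps T1 → (0, 2)
from VC(e1)=(0, 1), e3 (invoked 4) maxes components and bumps T0 → (1, 1)
from VC(e2)=(0, 2), VC(e3)=(1, 1), e4 (invoked 7) maxes components and bumps T0 → (2, 2)
target: VC(e3) = (1, 1)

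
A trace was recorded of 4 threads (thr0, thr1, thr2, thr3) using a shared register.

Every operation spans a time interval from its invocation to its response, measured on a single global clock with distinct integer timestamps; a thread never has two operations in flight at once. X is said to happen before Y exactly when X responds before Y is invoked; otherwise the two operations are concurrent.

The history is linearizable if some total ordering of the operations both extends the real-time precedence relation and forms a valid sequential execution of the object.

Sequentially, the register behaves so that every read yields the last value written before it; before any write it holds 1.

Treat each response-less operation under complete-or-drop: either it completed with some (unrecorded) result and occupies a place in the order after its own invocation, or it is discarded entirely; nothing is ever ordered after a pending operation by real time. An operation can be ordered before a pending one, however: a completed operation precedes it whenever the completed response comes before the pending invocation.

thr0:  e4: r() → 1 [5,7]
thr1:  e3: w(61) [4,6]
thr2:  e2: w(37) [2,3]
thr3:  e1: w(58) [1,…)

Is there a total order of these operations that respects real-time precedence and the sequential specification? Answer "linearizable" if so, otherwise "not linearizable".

not linearizable

already the first 7 events (up to e4's response at time 7) admit no linearization; the first 6 still do
every one of the 2 real-time-consistent orders over 3 completed register ops fails the sequential spec
completion choices over the 1 pending operation (e1) were checked; none helps
one such order, e2, e3, e4 (pending dropped), breaks at step 3 where e4 r() → 1 is illegal
one such order, e2, e4, e3 (pending dropped), breaks at step 2 where e4 r() → 1 is illegal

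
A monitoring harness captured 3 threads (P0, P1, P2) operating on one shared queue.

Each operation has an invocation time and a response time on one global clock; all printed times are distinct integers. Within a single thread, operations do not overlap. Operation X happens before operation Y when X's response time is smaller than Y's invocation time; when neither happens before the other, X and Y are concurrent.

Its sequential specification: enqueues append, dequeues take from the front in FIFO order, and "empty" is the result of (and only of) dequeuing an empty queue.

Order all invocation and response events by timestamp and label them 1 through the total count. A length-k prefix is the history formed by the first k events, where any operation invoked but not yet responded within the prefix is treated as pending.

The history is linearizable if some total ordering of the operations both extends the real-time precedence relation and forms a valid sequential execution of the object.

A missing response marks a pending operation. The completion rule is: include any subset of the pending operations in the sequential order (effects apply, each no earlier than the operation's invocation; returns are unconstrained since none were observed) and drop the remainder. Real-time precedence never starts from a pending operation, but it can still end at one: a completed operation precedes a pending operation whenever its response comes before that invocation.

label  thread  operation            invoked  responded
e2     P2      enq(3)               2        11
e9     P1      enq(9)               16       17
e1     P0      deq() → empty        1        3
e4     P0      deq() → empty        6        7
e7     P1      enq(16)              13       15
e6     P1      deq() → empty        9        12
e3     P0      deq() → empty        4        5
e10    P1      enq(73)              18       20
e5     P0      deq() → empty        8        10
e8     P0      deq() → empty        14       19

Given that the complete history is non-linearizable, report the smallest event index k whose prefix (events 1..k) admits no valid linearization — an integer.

19

events 1..18 are linearizable, e.g. via e1, e3, e4, e5, e6, e2, e7, e8, e9:
step 1: e1 deq() → empty — queue <>
step 2: e3 deq() → empty — queue <>
step 3: e4 deq() → empty — queue <>
step 4: e5 deq() → empty — queue <>
step 5: e6 deq() → empty — queue <>
step 6: e2 enq(3) — queue <3>
step 7: e7 enq(16) — queue <3,16>
step 8: e8 deq() (pending, included) — queue <16>
step 9: e9 enq(9) — queue <16,9>
adding event 19 (e8 responds at 19) leaves no legal real-time order
include/drop combinations of the 1 pending operation (e10) were all tried; none helps
e.g. e1, e2, e3, e4, e5, e6, e7, e8, e9 (pending dropped): illegal at step 3, since e3 deq() → empty cannot apply there
e.g. e1, e2, e3, e4, e5, e6, e7, e9, e8 (pending dropped): illegal at step 3, since e3 deq() → empty cannot apply there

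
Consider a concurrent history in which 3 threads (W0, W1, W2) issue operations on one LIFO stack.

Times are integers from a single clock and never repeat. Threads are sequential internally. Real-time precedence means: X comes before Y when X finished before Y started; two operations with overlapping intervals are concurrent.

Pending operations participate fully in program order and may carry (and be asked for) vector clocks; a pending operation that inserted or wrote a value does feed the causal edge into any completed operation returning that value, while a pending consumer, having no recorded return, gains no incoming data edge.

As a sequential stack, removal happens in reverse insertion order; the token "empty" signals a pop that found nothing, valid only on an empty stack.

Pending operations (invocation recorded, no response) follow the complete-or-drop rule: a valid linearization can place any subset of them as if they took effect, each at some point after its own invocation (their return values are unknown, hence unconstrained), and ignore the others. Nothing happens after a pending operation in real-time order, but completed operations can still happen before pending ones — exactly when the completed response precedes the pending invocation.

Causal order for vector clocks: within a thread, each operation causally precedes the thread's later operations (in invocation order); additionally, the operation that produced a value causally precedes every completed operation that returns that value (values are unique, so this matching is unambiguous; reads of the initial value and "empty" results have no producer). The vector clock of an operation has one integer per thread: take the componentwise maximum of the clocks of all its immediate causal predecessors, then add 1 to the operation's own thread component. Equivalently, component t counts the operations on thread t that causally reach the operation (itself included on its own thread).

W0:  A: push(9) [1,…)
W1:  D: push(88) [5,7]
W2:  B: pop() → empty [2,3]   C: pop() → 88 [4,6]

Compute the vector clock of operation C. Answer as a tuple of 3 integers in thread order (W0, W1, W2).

root op B, invoked 2: fresh clock plus W2's own tick → (0, 0, 1)
root op D, invoked 5: fresh clock plus W1's own tick → (0, 1, 0)
root op A, invoked 1: fresh clock plus W0's own tick → (1, 0, 0)
invoked at 4, C merges VC(B)=(0, 0, 1), VC(D)=(0, 1, 0) and bumps W2's slot → (0, 1, 2)
target: VC(C) = (0, 1, 2)

(0, 1, 2)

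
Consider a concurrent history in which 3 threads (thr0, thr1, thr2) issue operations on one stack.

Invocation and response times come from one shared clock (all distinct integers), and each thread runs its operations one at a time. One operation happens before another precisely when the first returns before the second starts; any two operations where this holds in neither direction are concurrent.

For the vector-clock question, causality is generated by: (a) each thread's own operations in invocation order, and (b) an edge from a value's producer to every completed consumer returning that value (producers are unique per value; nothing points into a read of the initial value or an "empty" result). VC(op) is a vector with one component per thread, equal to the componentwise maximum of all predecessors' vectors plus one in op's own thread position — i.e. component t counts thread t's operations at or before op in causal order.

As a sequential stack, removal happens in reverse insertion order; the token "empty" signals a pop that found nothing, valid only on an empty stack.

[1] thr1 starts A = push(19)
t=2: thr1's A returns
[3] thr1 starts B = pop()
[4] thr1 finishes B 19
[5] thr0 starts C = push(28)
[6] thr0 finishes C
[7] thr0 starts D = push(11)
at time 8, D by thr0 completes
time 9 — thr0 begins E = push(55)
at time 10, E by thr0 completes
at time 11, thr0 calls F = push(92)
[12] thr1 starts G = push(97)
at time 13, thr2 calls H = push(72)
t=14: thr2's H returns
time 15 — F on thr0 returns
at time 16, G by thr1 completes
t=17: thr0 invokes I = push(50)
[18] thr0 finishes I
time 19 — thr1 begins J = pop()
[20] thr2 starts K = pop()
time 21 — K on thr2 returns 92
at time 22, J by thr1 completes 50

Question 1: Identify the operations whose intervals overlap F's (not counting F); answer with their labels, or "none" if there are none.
Answer: G, H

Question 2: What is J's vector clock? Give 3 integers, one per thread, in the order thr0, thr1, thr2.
Answer: (5, 4, 0)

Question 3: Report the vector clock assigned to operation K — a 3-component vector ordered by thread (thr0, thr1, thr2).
Answer: (4, 0, 2)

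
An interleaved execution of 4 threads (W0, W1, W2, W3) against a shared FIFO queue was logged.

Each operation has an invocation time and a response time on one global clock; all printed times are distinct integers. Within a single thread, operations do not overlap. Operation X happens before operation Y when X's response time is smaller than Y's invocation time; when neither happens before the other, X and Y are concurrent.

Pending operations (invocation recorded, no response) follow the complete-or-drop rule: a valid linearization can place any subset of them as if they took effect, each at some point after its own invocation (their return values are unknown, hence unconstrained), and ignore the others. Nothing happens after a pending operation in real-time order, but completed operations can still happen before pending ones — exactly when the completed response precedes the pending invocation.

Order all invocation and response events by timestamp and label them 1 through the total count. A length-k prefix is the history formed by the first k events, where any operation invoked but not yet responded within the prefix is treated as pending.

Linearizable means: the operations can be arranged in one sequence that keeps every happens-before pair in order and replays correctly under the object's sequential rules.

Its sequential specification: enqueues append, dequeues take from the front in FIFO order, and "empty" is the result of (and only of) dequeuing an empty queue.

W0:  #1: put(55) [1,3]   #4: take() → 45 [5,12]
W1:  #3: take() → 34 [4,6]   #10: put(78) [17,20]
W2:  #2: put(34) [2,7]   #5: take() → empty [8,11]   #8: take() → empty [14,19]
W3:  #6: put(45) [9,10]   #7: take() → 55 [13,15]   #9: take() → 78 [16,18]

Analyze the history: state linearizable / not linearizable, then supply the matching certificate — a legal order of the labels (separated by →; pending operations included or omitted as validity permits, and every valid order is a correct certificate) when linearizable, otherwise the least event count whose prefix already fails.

cut after 11 events: linearizable; cut after 12 events (#4 responds, time 12): not linearizable
checked exhaustively: 28 real-time-consistent orders of 6 completed operations, zero legal FIFO queue replays
for example #1, #2, #3, #4, #5, #6 fails at step 3: #3 take() → 34 is not legal there
for example #1, #2, #3, #4, #6, #5 fails at step 3: #3 take() → 34 is not legal there

not linearizable — minimal violating prefix: 12 events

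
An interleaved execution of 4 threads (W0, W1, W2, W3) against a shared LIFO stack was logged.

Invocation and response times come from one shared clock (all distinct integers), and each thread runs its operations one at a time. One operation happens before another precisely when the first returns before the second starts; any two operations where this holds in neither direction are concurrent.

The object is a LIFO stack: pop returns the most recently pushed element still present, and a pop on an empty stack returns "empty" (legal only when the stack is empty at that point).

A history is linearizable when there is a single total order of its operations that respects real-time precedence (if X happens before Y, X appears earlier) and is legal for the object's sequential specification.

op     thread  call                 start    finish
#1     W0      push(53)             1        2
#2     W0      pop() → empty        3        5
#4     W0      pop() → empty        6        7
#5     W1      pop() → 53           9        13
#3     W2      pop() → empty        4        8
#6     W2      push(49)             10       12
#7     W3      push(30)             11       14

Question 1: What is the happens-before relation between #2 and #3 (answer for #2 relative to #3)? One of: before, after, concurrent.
Answer: concurrent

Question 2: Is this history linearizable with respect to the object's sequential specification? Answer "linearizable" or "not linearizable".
the violation lands at event 8, #3's response at time 8: events 1..7 linearize, events 1..8 do not
3 orders of the 4 completed LIFO stack ops respect real time; none is legal
one such order, #1, #2, #3, #4, breaks at step 2 where #2 pop() → empty is illegal
one such order, #1, #2, #4, #3, breaks at step 2 where #2 pop() → empty is illegal

not linearizable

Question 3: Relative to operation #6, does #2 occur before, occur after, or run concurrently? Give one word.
Answer: before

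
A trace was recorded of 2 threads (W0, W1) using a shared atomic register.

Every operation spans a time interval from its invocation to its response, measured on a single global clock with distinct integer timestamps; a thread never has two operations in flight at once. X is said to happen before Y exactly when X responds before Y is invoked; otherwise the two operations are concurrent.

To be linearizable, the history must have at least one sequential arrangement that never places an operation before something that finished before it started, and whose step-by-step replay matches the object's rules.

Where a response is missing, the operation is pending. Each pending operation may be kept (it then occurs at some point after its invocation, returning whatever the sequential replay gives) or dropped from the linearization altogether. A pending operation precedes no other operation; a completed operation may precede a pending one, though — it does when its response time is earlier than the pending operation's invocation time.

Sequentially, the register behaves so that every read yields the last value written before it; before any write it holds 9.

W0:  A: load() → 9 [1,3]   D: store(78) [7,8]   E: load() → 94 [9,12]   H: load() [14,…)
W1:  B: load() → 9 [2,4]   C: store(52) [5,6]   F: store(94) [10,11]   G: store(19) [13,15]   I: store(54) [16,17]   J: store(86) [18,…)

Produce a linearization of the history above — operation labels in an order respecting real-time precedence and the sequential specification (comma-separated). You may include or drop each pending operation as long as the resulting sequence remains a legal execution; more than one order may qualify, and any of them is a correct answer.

step 1: A load() → 9 — value 9
step 2: B load() → 9 — value 9
step 3: C store(52) — value 52
step 4: D store(78) — value 78
step 5: F store(94) — value 94
step 6: E load() → 94 — value 94
step 7: G store(19) — value 19
step 8: H load() (pending, included) — value 19
step 9: I store(54) — value 54

A, B, C, D, F, E, G, H, I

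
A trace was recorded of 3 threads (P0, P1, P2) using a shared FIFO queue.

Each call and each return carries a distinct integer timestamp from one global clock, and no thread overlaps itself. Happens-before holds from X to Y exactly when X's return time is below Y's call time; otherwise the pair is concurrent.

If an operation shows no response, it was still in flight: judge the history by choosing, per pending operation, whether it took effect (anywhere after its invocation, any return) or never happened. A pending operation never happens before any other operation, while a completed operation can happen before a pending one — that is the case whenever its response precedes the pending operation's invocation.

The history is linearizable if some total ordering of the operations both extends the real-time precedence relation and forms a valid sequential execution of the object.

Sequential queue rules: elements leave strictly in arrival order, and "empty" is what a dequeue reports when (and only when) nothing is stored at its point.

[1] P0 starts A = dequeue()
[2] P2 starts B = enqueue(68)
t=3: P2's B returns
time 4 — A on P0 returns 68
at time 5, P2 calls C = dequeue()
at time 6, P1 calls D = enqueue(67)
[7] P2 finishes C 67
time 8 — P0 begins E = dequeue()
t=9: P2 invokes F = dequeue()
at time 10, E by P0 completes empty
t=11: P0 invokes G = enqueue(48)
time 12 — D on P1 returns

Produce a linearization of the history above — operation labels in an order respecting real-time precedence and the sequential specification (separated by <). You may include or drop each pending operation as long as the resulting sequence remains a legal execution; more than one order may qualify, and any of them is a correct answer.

B < A < D < C < E

step 1: B enqueue(68) — queue <68>
step 2: A dequeue() → 68 — queue <>
step 3: D enqueue(67) — queue <67>
step 4: C dequeue() → 67 — queue <>
step 5: E dequeue() → empty — queue <>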